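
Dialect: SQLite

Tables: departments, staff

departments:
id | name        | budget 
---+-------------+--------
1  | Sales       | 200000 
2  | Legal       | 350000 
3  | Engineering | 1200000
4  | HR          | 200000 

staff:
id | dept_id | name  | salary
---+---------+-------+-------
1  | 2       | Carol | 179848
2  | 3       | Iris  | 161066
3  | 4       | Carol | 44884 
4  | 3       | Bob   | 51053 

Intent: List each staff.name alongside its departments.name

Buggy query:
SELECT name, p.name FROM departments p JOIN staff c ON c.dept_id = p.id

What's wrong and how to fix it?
Bug: Both tables have a 'name' column; the unqualified reference is ambiguous

Fix: Qualify the column with its table alias (c.name)

Corrected query:
SELECT c.name, p.name FROM departments p JOIN staff c ON c.dept_id = p.id

Result:
name  | name       
------+------------
Carol | Legal      
Iris  | Engineering
Carol | HR         
Bob   | Engineering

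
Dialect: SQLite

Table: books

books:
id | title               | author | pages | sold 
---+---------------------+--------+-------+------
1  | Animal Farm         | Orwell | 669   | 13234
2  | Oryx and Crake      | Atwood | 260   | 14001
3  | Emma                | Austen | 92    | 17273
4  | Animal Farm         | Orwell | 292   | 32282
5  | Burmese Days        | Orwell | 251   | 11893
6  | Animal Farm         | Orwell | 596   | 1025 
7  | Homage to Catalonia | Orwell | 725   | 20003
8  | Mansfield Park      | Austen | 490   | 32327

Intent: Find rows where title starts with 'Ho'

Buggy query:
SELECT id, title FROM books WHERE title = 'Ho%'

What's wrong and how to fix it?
Bug: '=' compares the literal string including the % character; pattern matching needs LIKE

Fix: Use LIKE for wildcard pattern matching

Corrected query:
SELECT id, title FROM books WHERE title LIKE 'Ho%'

Result:
id | title              
---+--------------------
7  | Homage to Catalonia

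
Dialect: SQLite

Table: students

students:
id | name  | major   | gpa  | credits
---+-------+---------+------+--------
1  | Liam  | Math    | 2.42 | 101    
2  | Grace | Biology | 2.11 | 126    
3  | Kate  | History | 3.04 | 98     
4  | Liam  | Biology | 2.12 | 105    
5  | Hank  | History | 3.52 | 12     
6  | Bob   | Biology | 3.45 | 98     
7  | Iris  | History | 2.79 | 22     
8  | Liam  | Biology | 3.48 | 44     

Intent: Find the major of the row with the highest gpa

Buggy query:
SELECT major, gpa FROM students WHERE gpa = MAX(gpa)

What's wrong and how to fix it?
Bug: WHERE is evaluated per row; an aggregate over the whole table isn't defined there

Fix: Use a subquery: WHERE gpa = (SELECT MAX(gpa) FROM students)

Corrected query:
SELECT major, gpa FROM students WHERE gpa = (SELECT MAX(gpa) FROM students)

Result:
major   | gpa 
--------+-----
History | 3.52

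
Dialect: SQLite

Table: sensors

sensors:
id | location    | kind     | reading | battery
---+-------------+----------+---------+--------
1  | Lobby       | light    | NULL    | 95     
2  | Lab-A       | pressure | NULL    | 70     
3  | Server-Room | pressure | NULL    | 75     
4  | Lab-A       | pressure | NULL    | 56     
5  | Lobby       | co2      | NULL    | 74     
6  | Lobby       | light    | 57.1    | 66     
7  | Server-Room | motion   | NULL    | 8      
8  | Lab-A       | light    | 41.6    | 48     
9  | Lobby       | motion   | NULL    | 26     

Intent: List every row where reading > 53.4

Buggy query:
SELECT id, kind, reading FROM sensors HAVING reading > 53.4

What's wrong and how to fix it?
Bug: This is a non-aggregate query (no GROUP BY, no aggregates), so in SQLite the HAVING clause is invalid here; a row-level condition belongs in WHERE

Fix: Use WHERE for row-level filtering

Corrected query:
SELECT id, kind, reading FROM sensors WHERE reading > 53.4

Result:
id | kind  | reading
---+-------+--------
6  | light | 57.1   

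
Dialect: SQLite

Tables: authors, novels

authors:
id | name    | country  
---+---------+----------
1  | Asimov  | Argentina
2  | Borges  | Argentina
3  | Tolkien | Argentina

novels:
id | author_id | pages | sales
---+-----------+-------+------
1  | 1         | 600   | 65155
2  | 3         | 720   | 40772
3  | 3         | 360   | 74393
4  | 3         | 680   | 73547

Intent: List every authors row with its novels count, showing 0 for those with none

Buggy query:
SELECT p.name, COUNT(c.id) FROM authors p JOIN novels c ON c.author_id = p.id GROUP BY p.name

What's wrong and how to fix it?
Bug: INNER JOIN drops authors rows that have no matching novels rows

Fix: Use LEFT JOIN so parents without children still appear (COUNT(c.id) gives 0)

Corrected query:
SELECT p.name, COUNT(c.id) FROM authors p LEFT JOIN novels c ON c.author_id = p.id GROUP BY p.name

Result:
name    | COUNT(c.id)
--------+------------
Asimov  | 1          
Borges  | 0          
Tolkien | 3          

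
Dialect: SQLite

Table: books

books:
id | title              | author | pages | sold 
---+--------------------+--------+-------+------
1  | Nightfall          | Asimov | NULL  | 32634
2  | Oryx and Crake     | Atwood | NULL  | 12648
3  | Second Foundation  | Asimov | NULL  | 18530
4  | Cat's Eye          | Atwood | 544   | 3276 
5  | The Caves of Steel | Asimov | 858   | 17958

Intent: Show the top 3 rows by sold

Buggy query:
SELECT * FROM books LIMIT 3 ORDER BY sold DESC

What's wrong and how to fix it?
Bug: ORDER BY cannot follow LIMIT; LIMIT is the final clause

Fix: Swap the clauses: ORDER BY first, then LIMIT

Corrected query:
SELECT * FROM books ORDER BY sold DESC LIMIT 3

Result:
id | title              | author | pages | sold 
---+--------------------+--------+-------+------
1  | Nightfall          | Asimov | NULL  | 32634
3  | Second Foundation  | Asimov | NULL  | 18530
5  | The Caves of Steel | Asimov | 858   | 17958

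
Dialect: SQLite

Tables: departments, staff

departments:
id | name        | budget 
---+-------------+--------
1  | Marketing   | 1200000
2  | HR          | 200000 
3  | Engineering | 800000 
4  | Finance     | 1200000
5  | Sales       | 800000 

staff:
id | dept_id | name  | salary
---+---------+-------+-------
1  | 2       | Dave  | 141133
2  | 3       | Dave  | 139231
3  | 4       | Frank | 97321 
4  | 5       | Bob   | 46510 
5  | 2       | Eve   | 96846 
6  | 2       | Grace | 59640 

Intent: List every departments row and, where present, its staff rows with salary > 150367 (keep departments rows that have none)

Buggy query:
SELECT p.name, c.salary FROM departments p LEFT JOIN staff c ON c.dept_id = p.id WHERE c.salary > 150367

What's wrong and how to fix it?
Bug: Filtering c.salary in WHERE discards the NULL rows produced by LEFT JOIN, turning it into an inner join

Fix: Move the right-table condition into the ON clause so unmatched parents are kept

Corrected query:
SELECT p.name, c.salary FROM departments p LEFT JOIN staff c ON c.dept_id = p.id AND c.salary > 150367

Result:
name        | salary
------------+-------
Marketing   | NULL  
HR          | NULL  
Engineering | NULL  
Finance     | NULL  
Sales       | NULL  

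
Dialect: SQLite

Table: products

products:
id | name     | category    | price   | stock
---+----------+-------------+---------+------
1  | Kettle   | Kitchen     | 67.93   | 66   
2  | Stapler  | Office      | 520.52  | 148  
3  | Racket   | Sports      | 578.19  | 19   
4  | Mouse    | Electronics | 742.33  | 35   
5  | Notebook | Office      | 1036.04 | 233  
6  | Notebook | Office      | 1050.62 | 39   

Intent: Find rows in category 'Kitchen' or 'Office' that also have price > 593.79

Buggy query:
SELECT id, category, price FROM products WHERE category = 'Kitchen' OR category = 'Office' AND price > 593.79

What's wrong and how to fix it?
Bug: AND binds tighter than OR, so this parses as category = 'Kitchen' OR (category = 'Office' AND price > 593.79)

Fix: Add parentheses around the OR so the AND applies to both alternatives

Corrected query:
SELECT id, category, price FROM products WHERE (category = 'Kitchen' OR category = 'Office') AND price > 593.79

Result:
id | category | price  
---+----------+--------
5  | Office   | 1036.04
6  | Office   | 1050.62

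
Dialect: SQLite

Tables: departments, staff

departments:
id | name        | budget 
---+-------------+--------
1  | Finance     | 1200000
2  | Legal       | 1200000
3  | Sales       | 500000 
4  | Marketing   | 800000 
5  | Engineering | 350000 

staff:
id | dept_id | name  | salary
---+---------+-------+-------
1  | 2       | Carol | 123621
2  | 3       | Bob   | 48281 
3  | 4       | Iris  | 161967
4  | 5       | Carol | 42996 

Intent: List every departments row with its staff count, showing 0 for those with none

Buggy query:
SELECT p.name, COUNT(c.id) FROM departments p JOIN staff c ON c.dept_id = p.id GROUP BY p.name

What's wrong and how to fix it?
Bug: INNER JOIN drops departments rows that have no matching staff rows

Fix: Use LEFT JOIN so parents without children still appear (COUNT(c.id) gives 0)

Corrected query:
SELECT p.name, COUNT(c.id) FROM departments p LEFT JOIN staff c ON c.dept_id = p.id GROUP BY p.name

Result:
name        | COUNT(c.id)
------------+------------
Engineering | 1          
Finance     | 0          
Legal       | 1          
Marketing   | 1          
Sales       | 1          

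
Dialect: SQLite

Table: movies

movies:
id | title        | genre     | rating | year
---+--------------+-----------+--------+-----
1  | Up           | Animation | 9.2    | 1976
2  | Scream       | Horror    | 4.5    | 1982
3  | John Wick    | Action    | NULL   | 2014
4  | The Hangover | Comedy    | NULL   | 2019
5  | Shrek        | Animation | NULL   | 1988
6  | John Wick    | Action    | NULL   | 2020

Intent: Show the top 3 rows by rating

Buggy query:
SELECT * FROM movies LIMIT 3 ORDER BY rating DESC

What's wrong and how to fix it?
Bug: ORDER BY cannot follow LIMIT; LIMIT is the final clause

Fix: Swap the clauses: ORDER BY first, then LIMIT

Corrected query:
SELECT * FROM movies ORDER BY rating DESC LIMIT 3

Result:
id | title     | genre     | rating | year
---+-----------+-----------+--------+-----
1  | Up        | Animation | 9.2    | 1976
2  | Scream    | Horror    | 4.5    | 1982
3  | John Wick | Action    | NULL   | 2014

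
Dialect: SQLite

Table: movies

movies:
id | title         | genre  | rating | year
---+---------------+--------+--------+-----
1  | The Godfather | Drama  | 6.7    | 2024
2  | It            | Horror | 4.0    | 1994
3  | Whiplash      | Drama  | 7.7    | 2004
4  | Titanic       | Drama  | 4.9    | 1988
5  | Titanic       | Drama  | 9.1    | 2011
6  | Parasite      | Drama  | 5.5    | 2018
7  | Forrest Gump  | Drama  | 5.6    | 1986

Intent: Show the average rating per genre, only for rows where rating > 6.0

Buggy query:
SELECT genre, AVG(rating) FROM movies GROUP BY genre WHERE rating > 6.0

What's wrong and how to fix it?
Bug: Row-level WHERE must come before GROUP BY in the clause order

Fix: Move the WHERE clause before GROUP BY

Corrected query:
SELECT genre, AVG(rating) FROM movies WHERE rating > 6.0 GROUP BY genre

Result:
genre | AVG(rating)
------+------------
Drama | 7.833333   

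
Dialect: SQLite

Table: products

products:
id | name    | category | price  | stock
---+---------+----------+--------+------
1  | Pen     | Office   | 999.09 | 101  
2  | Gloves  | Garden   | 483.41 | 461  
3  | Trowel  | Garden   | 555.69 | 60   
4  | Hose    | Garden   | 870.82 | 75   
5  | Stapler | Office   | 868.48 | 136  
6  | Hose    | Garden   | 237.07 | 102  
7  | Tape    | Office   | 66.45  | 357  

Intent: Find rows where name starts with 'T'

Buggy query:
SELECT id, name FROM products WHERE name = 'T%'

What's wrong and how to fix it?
Bug: Wildcards only work with LIKE; '=' treats '%' as a literal character

Fix: Use LIKE for wildcard pattern matching

Corrected query:
SELECT id, name FROM products WHERE name LIKE 'T%'

Result:
id | name  
---+-------
3  | Trowel
7  | Tape  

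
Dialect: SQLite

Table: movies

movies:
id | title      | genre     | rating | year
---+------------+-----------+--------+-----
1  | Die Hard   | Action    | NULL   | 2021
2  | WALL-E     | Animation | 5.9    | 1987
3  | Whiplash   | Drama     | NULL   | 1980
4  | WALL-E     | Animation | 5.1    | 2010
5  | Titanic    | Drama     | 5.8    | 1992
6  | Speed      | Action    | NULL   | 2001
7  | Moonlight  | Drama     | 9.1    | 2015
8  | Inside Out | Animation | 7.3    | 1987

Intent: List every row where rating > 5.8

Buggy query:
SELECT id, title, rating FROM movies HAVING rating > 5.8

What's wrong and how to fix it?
Bug: This is a non-aggregate query (no GROUP BY, no aggregates), so in SQLite the HAVING clause is invalid here; a row-level condition belongs in WHERE

Fix: Replace HAVING with WHERE since the condition applies to individual rows

Corrected query:
SELECT id, title, rating FROM movies WHERE rating > 5.8

Result:
id | title      | rating
---+------------+-------
2  | WALL-E     | 5.9   
7  | Moonlight  | 9.1   
8  | Inside Out | 7.3   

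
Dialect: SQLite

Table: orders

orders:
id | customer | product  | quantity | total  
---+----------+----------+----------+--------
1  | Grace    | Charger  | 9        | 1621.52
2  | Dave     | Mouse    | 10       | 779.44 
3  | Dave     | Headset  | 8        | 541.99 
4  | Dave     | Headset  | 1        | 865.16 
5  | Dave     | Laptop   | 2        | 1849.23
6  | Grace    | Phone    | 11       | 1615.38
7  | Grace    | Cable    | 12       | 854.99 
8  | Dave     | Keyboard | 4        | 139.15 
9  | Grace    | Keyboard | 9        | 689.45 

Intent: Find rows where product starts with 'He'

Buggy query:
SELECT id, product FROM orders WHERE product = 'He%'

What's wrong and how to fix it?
Bug: '=' compares the literal string including the % character; pattern matching needs LIKE

Fix: Use LIKE for wildcard pattern matching

Corrected query:
SELECT id, product FROM orders WHERE product LIKE 'He%'

Result:
id | product
---+--------
3  | Headset
4  | Headset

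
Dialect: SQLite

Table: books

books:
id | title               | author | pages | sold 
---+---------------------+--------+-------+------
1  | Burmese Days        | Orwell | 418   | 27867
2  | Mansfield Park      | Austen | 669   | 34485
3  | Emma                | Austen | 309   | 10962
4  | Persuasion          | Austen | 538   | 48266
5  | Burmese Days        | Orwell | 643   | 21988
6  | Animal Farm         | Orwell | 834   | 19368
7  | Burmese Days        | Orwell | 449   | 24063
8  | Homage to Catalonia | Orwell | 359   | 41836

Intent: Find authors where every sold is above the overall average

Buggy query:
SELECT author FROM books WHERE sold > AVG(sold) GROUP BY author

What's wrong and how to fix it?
Bug: WHERE evaluates per row before aggregation, so AVG() is unavailable

Fix: Compute the overall average in a scalar subquery and compare each group's MIN against it in HAVING

Corrected query:
SELECT author FROM books GROUP BY author HAVING MIN(sold) > (SELECT AVG(sold) FROM books)

Result:
(no rows)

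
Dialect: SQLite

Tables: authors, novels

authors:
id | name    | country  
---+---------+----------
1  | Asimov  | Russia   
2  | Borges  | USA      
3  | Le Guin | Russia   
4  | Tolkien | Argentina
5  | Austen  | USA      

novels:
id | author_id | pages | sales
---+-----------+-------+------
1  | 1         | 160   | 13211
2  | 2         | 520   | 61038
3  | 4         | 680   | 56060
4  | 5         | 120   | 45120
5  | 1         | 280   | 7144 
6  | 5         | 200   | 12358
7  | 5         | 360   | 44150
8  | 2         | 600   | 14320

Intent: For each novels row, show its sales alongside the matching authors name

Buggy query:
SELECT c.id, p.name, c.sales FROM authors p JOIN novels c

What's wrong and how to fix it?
Bug: JOIN with no ON clause produces a cartesian product; every novels row pairs with every authors row

Fix: Specify the join condition linking the foreign key to the parent id

Corrected query:
SELECT c.id, p.name, c.sales FROM authors p JOIN novels c ON c.author_id = p.id

Result:
id | name    | sales
---+---------+------
1  | Asimov  | 13211
2  | Borges  | 61038
3  | Tolkien | 56060
4  | Austen  | 45120
5  | Asimov  | 7144 
6  | Austen  | 12358
7  | Austen  | 44150
8  | Borges  | 14320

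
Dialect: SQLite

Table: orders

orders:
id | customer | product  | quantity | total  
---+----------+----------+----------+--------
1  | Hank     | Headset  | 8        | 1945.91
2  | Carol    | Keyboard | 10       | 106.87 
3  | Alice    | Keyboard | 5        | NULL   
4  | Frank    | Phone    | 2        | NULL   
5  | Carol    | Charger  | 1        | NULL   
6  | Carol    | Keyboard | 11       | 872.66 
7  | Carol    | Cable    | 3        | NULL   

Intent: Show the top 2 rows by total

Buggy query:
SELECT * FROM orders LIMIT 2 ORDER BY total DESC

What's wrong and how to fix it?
Bug: ORDER BY cannot follow LIMIT; LIMIT is the final clause

Fix: Swap the clauses: ORDER BY first, then LIMIT

Corrected query:
SELECT * FROM orders ORDER BY total DESC LIMIT 2

Result:
id | customer | product  | quantity | total  
---+----------+----------+----------+--------
1  | Hank     | Headset  | 8        | 1945.91
6  | Carol    | Keyboard | 11       | 872.66 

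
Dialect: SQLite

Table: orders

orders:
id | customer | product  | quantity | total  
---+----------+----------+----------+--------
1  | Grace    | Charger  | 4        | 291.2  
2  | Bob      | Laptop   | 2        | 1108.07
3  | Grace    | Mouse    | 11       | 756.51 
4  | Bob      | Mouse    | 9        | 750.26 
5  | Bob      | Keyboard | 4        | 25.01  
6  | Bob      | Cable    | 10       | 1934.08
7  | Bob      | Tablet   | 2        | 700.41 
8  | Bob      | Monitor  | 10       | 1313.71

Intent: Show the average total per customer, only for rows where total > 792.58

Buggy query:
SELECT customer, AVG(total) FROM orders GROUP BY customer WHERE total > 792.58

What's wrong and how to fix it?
Bug: Row-level WHERE must come before GROUP BY in the clause order

Fix: Place WHERE between FROM and GROUP BY

Corrected query:
SELECT customer, AVG(total) FROM orders WHERE total > 792.58 GROUP BY customer

Result:
customer | AVG(total) 
---------+------------
Bob      | 1451.953333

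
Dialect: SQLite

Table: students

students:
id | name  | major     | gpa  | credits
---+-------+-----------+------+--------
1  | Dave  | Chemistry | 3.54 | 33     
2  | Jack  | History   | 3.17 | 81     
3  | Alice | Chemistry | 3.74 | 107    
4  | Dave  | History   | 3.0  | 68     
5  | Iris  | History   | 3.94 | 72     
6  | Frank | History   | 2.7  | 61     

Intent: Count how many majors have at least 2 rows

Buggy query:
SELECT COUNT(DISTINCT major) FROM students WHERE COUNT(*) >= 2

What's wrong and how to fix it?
Bug: WHERE filters individual rows, not groups, so a group-level COUNT is invalid there

Fix: Use a subquery that GROUPs and filters with HAVING, then count its rows

Corrected query:
SELECT COUNT(*) FROM (SELECT major FROM students GROUP BY major HAVING COUNT(*) >= 2)

Result:
COUNT(*)
--------
2       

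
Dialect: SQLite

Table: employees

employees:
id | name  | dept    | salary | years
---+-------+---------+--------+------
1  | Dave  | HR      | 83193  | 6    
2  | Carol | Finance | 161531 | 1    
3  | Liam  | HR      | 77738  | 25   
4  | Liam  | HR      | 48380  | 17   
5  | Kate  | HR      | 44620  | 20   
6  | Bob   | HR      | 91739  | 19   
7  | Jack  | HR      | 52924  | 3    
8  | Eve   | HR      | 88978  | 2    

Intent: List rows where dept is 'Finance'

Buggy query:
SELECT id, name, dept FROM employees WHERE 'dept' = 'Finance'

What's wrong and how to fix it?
Bug: Single quotes denote string literals in SQL; the column name is being compared as a constant string

Fix: Reference the column as dept without single quotes

Corrected query:
SELECT id, name, dept FROM employees WHERE dept = 'Finance'

Result:
id | name  | dept   
---+-------+--------
2  | Carol | Finance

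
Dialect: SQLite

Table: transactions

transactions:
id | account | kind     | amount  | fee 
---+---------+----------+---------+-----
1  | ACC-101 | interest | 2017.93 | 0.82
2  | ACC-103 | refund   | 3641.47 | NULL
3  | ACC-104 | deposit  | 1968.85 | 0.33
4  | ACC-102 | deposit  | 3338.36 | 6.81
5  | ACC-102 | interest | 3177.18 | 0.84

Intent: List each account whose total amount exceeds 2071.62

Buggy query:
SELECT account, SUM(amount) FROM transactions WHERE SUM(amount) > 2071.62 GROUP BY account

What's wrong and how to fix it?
Bug: WHERE runs before GROUP BY, so aggregates aren't available there

Fix: Move the aggregate condition to a HAVING clause

Corrected query:
SELECT account, SUM(amount) FROM transactions GROUP BY account HAVING SUM(amount) > 2071.62

Result:
account | SUM(amount)
--------+------------
ACC-102 | 6515.54    
ACC-103 | 3641.47    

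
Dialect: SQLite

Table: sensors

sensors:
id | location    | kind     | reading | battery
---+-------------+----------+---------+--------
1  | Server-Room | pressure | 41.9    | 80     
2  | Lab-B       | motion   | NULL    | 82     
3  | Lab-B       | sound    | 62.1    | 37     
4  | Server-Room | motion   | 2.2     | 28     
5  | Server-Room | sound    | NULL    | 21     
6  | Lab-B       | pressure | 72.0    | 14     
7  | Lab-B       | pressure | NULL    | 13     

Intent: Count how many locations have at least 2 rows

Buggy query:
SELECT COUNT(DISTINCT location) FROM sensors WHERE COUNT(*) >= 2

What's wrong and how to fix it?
Bug: WHERE filters individual rows, not groups, so a group-level COUNT is invalid there

Fix: Group first with HAVING COUNT(*) >= 2, then COUNT the resulting groups

Corrected query:
SELECT COUNT(*) FROM (SELECT location FROM sensors GROUP BY location HAVING COUNT(*) >= 2)

Result:
COUNT(*)
--------
2       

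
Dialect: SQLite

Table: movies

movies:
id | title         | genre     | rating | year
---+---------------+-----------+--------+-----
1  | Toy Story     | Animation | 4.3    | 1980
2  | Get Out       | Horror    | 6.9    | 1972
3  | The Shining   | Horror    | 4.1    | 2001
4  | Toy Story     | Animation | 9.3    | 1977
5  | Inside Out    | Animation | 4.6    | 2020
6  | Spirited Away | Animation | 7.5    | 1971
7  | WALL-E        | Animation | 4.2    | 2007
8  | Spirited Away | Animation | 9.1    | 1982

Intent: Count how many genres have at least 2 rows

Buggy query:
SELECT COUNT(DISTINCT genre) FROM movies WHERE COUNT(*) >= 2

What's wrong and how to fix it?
Bug: COUNT(*) cannot appear in WHERE; the per-group count doesn't exist yet

Fix: Use a subquery that GROUPs and filters with HAVING, then count its rows

Corrected query:
SELECT COUNT(*) FROM (SELECT genre FROM movies GROUP BY genre HAVING COUNT(*) >= 2)

Result:
COUNT(*)
--------
2       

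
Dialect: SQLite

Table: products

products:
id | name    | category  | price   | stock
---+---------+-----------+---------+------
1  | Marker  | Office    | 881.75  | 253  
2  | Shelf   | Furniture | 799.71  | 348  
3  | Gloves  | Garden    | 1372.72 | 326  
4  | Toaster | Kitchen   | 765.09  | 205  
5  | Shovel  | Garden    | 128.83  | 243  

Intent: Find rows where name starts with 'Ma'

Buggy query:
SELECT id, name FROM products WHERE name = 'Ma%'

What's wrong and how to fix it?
Bug: '=' compares the literal string including the % character; pattern matching needs LIKE

Fix: Use LIKE for wildcard pattern matching

Corrected query:
SELECT id, name FROM products WHERE name LIKE 'Ma%'

Result:
id | name  
---+-------
1  | Marker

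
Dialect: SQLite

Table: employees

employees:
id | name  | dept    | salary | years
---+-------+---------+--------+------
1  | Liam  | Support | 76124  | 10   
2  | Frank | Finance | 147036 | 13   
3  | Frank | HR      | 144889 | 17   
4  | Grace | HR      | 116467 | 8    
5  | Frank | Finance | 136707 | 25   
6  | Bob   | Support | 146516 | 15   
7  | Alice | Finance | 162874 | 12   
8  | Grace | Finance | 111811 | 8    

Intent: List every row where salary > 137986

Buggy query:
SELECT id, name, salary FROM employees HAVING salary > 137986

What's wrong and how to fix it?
Bug: This is a non-aggregate query (no GROUP BY, no aggregates), so in SQLite the HAVING clause is invalid here; a row-level condition belongs in WHERE

Fix: Replace HAVING with WHERE since the condition applies to individual rows

Corrected query:
SELECT id, name, salary FROM employees WHERE salary > 137986

Result:
id | name  | salary
---+-------+-------
2  | Frank | 147036
3  | Frank | 144889
6  | Bob   | 146516
7  | Alice | 162874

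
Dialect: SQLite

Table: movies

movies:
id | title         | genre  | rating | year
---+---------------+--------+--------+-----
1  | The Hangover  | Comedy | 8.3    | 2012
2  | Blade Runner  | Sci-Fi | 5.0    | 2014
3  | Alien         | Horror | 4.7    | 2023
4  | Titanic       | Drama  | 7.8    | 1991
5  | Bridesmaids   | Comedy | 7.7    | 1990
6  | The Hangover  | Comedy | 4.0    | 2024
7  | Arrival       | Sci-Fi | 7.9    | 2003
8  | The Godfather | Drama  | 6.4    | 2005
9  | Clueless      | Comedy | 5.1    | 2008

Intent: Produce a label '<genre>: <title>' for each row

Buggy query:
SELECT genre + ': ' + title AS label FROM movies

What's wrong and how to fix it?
Bug: '+' is numeric addition; on text columns SQLite converts them to 0 instead of concatenating

Fix: Replace + with || to concatenate text

Corrected query:
SELECT genre || ': ' || title AS label FROM movies

Result:
label               
--------------------
Comedy: The Hangover
Sci-Fi: Blade Runner
Horror: Alien       
Drama: Titanic      
Comedy: Bridesmaids 
Comedy: The Hangover
Sci-Fi: Arrival     
Drama: The Godfather
Comedy: Clueless    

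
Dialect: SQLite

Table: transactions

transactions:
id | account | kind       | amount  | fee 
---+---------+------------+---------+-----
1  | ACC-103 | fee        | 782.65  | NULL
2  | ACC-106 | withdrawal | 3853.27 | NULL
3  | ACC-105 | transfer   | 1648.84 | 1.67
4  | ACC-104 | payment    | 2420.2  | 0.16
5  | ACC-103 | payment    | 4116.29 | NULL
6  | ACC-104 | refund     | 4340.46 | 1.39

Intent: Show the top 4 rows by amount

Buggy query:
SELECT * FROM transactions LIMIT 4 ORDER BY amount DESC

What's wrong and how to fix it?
Bug: ORDER BY cannot follow LIMIT; LIMIT is the final clause

Fix: Sort with ORDER BY, then apply LIMIT

Corrected query:
SELECT * FROM transactions ORDER BY amount DESC LIMIT 4

Result:
id | account | kind       | amount  | fee 
---+---------+------------+---------+-----
6  | ACC-104 | refund     | 4340.46 | 1.39
5  | ACC-103 | payment    | 4116.29 | NULL
2  | ACC-106 | withdrawal | 3853.27 | NULL
4  | ACC-104 | payment    | 2420.2  | 0.16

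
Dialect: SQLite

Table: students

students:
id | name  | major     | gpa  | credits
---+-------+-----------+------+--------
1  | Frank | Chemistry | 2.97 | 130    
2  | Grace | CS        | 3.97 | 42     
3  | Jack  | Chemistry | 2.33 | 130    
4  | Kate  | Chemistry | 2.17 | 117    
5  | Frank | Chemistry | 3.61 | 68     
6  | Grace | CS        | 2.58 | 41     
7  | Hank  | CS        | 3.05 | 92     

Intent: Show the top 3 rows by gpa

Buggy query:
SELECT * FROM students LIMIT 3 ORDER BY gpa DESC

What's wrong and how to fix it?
Bug: ORDER BY cannot follow LIMIT; LIMIT is the final clause

Fix: Sort with ORDER BY, then apply LIMIT

Corrected query:
SELECT * FROM students ORDER BY gpa DESC LIMIT 3

Result:
id | name  | major     | gpa  | credits
---+-------+-----------+------+--------
2  | Grace | CS        | 3.97 | 42     
5  | Frank | Chemistry | 3.61 | 68     
7  | Hank  | CS        | 3.05 | 92     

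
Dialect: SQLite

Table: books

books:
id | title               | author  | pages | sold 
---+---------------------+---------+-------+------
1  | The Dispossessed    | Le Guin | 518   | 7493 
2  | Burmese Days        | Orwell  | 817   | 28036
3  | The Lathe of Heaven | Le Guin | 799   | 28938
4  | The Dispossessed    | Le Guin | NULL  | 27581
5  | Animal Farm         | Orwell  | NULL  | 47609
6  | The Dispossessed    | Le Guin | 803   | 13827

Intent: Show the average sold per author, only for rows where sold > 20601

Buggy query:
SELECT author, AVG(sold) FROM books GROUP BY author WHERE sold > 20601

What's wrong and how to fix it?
Bug: Row-level WHERE must come before GROUP BY in the clause order

Fix: Move the WHERE clause before GROUP BY

Corrected query:
SELECT author, AVG(sold) FROM books WHERE sold > 20601 GROUP BY author

Result:
author  | AVG(sold)
--------+----------
Le Guin | 28259.5  
Orwell  | 37822.5  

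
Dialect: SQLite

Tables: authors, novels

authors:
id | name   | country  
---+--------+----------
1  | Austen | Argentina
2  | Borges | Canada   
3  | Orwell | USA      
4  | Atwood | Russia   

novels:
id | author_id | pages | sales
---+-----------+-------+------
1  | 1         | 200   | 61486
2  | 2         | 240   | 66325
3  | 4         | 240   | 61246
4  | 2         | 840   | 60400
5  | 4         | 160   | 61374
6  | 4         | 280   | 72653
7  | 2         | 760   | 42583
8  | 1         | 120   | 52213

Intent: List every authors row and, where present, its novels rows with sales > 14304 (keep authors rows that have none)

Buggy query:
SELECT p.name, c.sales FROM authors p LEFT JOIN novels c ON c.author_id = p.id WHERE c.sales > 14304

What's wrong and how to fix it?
Bug: Filtering c.sales in WHERE discards the NULL rows produced by LEFT JOIN, turning it into an inner join

Fix: Move the right-table condition into the ON clause so unmatched parents are kept

Corrected query:
SELECT p.name, c.sales FROM authors p LEFT JOIN novels c ON c.author_id = p.id AND c.sales > 14304

Result:
name   | sales
-------+------
Austen | 52213
Austen | 61486
Borges | 42583
Borges | 60400
Borges | 66325
Orwell | NULL 
Atwood | 61246
Atwood | 61374
Atwood | 72653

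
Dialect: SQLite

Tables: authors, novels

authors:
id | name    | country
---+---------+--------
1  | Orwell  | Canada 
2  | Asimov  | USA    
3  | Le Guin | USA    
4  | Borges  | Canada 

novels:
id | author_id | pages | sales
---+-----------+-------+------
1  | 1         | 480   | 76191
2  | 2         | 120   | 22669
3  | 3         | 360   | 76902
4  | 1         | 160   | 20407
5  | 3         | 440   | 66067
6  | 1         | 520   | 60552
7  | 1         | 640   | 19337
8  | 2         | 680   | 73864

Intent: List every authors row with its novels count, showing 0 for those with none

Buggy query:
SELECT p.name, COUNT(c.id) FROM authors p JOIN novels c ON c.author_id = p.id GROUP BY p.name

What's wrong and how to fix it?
Bug: An inner join excludes parents with zero children

Fix: Switch to LEFT JOIN to retain unmatched parent rows

Corrected query:
SELECT p.name, COUNT(c.id) FROM authors p LEFT JOIN novels c ON c.author_id = p.id GROUP BY p.name

Result:
name    | COUNT(c.id)
--------+------------
Asimov  | 2          
Borges  | 0          
Le Guin | 2          
Orwell  | 4          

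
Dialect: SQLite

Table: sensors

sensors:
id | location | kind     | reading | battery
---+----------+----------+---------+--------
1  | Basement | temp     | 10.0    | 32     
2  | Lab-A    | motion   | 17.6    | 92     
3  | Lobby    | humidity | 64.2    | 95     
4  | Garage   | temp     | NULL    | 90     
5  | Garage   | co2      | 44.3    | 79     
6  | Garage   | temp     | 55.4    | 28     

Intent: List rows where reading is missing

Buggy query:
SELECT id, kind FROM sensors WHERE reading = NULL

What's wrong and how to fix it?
Bug: '= NULL' is always unknown in SQL three-valued logic, so no rows match

Fix: Use IS NULL to test for NULL

Corrected query:
SELECT id, kind FROM sensors WHERE reading IS NULL

Result:
id | kind
---+-----
4  | temp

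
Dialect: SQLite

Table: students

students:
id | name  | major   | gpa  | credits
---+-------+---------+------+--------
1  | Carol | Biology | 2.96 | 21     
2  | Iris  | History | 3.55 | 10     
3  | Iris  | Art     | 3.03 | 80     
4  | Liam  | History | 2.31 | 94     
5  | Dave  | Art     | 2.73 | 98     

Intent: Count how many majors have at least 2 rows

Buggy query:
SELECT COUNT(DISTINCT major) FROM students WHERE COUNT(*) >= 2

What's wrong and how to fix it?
Bug: WHERE filters individual rows, not groups, so a group-level COUNT is invalid there

Fix: Use a subquery that GROUPs and filters with HAVING, then count its rows

Corrected query:
SELECT COUNT(*) FROM (SELECT major FROM students GROUP BY major HAVING COUNT(*) >= 2)

Result:
COUNT(*)
--------
2       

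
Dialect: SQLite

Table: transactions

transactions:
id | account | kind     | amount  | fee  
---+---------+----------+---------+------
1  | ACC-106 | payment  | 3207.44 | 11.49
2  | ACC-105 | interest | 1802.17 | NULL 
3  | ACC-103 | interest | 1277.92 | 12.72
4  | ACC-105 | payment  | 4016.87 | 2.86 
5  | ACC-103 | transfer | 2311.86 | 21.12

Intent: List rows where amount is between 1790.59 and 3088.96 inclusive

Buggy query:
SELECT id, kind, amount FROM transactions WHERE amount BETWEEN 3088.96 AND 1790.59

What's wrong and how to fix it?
Bug: The bounds are reversed; BETWEEN a AND b requires a <= b to match anything

Fix: Swap the bounds so the smaller value comes first

Corrected query:
SELECT id, kind, amount FROM transactions WHERE amount BETWEEN 1790.59 AND 3088.96

Result:
id | kind     | amount 
---+----------+--------
2  | interest | 1802.17
5  | transfer | 2311.86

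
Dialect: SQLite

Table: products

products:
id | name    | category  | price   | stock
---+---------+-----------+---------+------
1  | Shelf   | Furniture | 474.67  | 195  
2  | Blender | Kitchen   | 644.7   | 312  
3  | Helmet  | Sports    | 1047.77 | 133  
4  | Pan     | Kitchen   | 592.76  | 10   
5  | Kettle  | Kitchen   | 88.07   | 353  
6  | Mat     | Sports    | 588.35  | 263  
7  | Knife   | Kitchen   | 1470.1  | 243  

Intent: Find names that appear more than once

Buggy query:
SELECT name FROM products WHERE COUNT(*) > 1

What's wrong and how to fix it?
Bug: WHERE can't reference COUNT(*); aggregates are computed after WHERE

Fix: GROUP BY name, then filter groups with HAVING COUNT(*) > 1

Corrected query:
SELECT name FROM products GROUP BY name HAVING COUNT(*) > 1

Result:
(no rows)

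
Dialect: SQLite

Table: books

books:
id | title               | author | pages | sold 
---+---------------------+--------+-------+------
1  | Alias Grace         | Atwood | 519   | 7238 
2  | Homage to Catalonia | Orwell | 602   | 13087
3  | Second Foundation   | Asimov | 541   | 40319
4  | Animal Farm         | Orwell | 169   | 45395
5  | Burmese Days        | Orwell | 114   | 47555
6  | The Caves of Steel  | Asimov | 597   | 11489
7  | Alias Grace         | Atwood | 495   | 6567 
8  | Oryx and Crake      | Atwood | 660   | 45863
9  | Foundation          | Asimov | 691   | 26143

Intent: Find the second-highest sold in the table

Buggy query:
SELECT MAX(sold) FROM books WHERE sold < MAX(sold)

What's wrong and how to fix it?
Bug: The inner MAX is an aggregate inside WHERE, which is not allowed

Fix: Compute the overall MAX in a subquery, then take MAX of rows below it

Corrected query:
SELECT MAX(sold) FROM books WHERE sold < (SELECT MAX(sold) FROM books)

Result:
MAX(sold)
---------
45863    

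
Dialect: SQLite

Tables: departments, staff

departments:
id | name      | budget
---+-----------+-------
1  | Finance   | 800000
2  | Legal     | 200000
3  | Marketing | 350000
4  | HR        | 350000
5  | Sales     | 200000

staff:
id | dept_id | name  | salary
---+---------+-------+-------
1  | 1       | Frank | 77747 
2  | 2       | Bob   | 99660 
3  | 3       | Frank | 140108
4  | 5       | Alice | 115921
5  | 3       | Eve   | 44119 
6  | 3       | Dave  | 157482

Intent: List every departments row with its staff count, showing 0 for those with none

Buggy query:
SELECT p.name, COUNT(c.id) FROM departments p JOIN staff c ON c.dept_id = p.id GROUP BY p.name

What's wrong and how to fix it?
Bug: An inner join excludes parents with zero children

Fix: Use LEFT JOIN so parents without children still appear (COUNT(c.id) gives 0)

Corrected query:
SELECT p.name, COUNT(c.id) FROM departments p LEFT JOIN staff c ON c.dept_id = p.id GROUP BY p.name

Result:
name      | COUNT(c.id)
----------+------------
Finance   | 1          
HR        | 0          
Legal     | 1          
Marketing | 3          
Sales     | 1          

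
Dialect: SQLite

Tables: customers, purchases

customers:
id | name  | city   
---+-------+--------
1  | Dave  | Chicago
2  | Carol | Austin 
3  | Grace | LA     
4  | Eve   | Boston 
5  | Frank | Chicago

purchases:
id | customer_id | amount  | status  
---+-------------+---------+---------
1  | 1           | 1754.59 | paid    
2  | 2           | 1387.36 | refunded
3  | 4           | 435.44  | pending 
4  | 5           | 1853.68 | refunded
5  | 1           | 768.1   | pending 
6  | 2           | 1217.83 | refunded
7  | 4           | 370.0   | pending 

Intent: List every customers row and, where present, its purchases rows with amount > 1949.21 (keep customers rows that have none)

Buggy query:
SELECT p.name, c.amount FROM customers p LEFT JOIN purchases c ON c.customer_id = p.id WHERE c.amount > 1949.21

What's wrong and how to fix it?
Bug: A WHERE condition on the right-hand table after LEFT JOIN drops unmatched parents

Fix: Put 'c.amount > 1949.21' in the JOIN's ON clause instead of WHERE

Corrected query:
SELECT p.name, c.amount FROM customers p LEFT JOIN purchases c ON c.customer_id = p.id AND c.amount > 1949.21

Result:
name  | amount
------+-------
Dave  | NULL  
Carol | NULL  
Grace | NULL  
Eve   | NULL  
Frank | NULL  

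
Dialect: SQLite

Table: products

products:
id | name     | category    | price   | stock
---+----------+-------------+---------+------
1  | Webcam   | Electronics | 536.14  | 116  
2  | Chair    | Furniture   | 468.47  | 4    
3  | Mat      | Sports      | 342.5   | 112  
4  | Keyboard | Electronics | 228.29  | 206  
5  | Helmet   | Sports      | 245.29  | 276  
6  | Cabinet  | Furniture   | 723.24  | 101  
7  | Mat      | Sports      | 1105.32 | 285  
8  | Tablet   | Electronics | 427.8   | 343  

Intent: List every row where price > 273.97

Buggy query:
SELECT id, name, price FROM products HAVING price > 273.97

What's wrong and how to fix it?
Bug: This is a non-aggregate query (no GROUP BY, no aggregates), so in SQLite the HAVING clause is invalid here; a row-level condition belongs in WHERE

Fix: Replace HAVING with WHERE since the condition applies to individual rows

Corrected query:
SELECT id, name, price FROM products WHERE price > 273.97

Result:
id | name    | price  
---+---------+--------
1  | Webcam  | 536.14 
2  | Chair   | 468.47 
3  | Mat     | 342.5  
6  | Cabinet | 723.24 
7  | Mat     | 1105.32
8  | Tablet  | 427.8  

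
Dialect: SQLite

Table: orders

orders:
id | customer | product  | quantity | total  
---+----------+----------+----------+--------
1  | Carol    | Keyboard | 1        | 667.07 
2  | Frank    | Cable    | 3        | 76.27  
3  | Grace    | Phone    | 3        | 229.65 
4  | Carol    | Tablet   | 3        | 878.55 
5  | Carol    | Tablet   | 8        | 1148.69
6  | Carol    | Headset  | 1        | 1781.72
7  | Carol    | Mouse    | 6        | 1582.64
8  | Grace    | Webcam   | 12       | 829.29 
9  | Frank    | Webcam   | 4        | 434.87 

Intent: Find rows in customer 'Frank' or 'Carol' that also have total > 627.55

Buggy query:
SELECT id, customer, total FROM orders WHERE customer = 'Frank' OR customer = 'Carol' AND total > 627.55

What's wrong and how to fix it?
Bug: Without parentheses, AND is evaluated before OR, so the total filter only applies to the 'Carol' branch

Fix: Add parentheses around the OR so the AND applies to both alternatives

Corrected query:
SELECT id, customer, total FROM orders WHERE (customer = 'Frank' OR customer = 'Carol') AND total > 627.55

Result:
id | customer | total  
---+----------+--------
1  | Carol    | 667.07 
4  | Carol    | 878.55 
5  | Carol    | 1148.69
6  | Carol    | 1781.72
7  | Carol    | 1582.64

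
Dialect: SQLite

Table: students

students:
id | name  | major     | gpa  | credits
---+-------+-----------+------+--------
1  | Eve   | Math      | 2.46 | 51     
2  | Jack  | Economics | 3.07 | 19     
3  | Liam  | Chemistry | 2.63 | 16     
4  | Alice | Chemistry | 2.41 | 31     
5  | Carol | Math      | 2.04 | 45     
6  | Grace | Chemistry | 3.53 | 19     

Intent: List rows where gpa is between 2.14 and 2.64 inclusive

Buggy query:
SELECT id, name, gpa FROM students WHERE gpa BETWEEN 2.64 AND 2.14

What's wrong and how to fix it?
Bug: BETWEEN expects the lower bound first; with 2.64 AND 2.14 the range is empty

Fix: Write BETWEEN 2.14 AND 2.64

Corrected query:
SELECT id, name, gpa FROM students WHERE gpa BETWEEN 2.14 AND 2.64

Result:
id | name  | gpa 
---+-------+-----
1  | Eve   | 2.46
3  | Liam  | 2.63
4  | Alice | 2.41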